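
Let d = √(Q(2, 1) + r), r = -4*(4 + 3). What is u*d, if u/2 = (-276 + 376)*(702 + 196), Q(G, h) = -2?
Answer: 179600*I*√30 ≈ 9.8371e+5*I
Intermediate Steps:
u = 179600 (u = 2*((-276 + 376)*(702 + 196)) = 2*(100*898) = 2*89800 = 179600)
r = -28 (r = -4*7 = -28)
d = I*√30 (d = √(-2 - 28) = √(-30) = I*√30 ≈ 5.4772*I)
u*d = 179600*(I*√30) = 179600*I*√30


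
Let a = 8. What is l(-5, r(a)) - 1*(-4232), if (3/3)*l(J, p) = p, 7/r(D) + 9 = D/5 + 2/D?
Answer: 605036/143 ≈ 4231.0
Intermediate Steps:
r(D) = 7/(-9 + 2/D + D/5) (r(D) = 7/(-9 + (D/5 + 2/D)) = 7/(-9 + (2/D + D/5)) = 7/(-9 + 2/D + D/5))
l(J, p) = p
l(-5, r(a)) - 1*(-4232) = 35*8/(10 + 8² - 45*8) - 1*(-4232) = 35*8/(10 + 64 - 360) + 4232 = 35*8/(-286) + 4232 = 35*8*(-1/286) + 4232 = -140/143 + 4232 = 605036/143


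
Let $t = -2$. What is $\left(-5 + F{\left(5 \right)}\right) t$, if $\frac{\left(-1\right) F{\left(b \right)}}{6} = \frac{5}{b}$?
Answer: $22$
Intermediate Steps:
$F{\left(b \right)} = - \frac{30}{b}$ ($F{\left(b \right)} = - 6 \frac{5}{b} = - \frac{30}{b}$)
$\left(-5 + F{\left(5 \right)}\right) t = \left(-5 - \frac{30}{5}\right) \left(-2\right) = \left(-5 - 6\right) \left(-2\right) = \left(-11\right) \left(-2\right) = 22$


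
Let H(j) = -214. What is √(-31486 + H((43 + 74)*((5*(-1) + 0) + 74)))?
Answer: 10*I*√317 ≈ 178.04*I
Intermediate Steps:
√(-31486 + H((43 + 74)*((5*(-1) + 0) + 74))) = √(-31486 - 214) = √(-31700) = 10*I*√317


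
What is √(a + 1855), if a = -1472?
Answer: √383 ≈ 19.570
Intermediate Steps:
√(a + 1855) = √(-1472 + 1855) = √383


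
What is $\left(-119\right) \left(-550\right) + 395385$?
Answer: $460835$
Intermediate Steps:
$\left(-119\right) \left(-550\right) + 395385 = 65450 + 395385 = 460835$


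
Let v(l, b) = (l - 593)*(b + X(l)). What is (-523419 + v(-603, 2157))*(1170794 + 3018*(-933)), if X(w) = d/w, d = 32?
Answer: 3078100807145000/603 ≈ 5.1046e+12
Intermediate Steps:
X(w) = 32/w
v(l, b) = (-593 + l)*(b + 32/l) (v(l, b) = (l - 593)*(b + 32/l) = (-593 + l)*(b + 32/l))
(-523419 + v(-603, 2157))*(1170794 + 3018*(-933)) = (-523419 + (32 - 18976/(-603) - 593*2157 + 2157*(-603)))*(1170794 + 3018*(-933)) = (-523419 + (32 - 18976*(-1/603) - 1279101 - 1300671))*(1170794 - 2815794) = (-523419 + (32 + 18976/603 - 1279101 - 1300671))*(-1645000) = (-523419 - 1555564244/603)*(-1645000) = -1871185901/603*(-1645000) = 3078100807145000/603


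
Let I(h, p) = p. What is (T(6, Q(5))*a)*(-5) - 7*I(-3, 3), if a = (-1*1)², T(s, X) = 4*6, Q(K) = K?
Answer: -141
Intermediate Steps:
T(s, X) = 24
a = 1 (a = (-1)² = 1)
(T(6, Q(5))*a)*(-5) - 7*I(-3, 3) = (24*1)*(-5) - 7*3 = 24*(-5) - 21 = -120 - 21 = -141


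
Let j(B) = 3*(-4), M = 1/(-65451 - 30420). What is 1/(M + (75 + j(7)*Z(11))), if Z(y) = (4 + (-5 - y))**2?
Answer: -95871/158474764 ≈ -0.00060496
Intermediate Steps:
M = -1/95871 (M = 1/(-95871) = -1/95871 ≈ -1.0431e-5)
j(B) = -12
Z(y) = (-1 - y)**2
1/(M + (75 + j(7)*Z(11))) = 1/(-1/95871 + (75 - 12*(1 + 11)**2)) = 1/(-1/95871 + (75 - 12*12**2)) = 1/(-1/95871 + (75 - 12*144)) = 1/(-1/95871 + (75 - 1728)) = 1/(-1/95871 - 1653) = 1/(-158474764/95871) = -95871/158474764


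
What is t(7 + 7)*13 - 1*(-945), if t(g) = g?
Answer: 1127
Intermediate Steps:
t(7 + 7)*13 - 1*(-945) = (7 + 7)*13 - 1*(-945) = 14*13 + 945 = 182 + 945 = 1127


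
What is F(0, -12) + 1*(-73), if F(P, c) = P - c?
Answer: -61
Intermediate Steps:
F(0, -12) + 1*(-73) = (0 - 1*(-12)) + 1*(-73) = (0 + 12) - 73 = 12 - 73 = -61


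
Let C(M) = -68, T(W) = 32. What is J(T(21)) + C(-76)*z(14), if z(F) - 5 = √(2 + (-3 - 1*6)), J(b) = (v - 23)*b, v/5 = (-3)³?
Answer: -5396 - 68*I*√7 ≈ -5396.0 - 179.91*I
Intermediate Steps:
v = -135 (v = 5*(-3)³ = 5*(-27) = -135)
J(b) = -158*b (J(b) = (-135 - 23)*b = -158*b)
z(F) = 5 + I*√7 (z(F) = 5 + √(2 + (-3 - 1*6)) = 5 + √(2 + (-3 - 6)) = 5 + √(2 - 9) = 5 + √(-7) = 5 + I*√7)
J(T(21)) + C(-76)*z(14) = -158*32 - 68*(5 + I*√7) = -5056 + (-340 - 68*I*√7) = -5396 - 68*I*√7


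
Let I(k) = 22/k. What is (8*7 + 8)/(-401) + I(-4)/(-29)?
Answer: 699/23258 ≈ 0.030054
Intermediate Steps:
(8*7 + 8)/(-401) + I(-4)/(-29) = (8*7 + 8)/(-401) + (22/(-4))/(-29) = (56 + 8)*(-1/401) + (22*(-1/4))*(-1/29) = 64*(-1/401) - 11/2*(-1/29) = -64/401 + 11/58 = 699/23258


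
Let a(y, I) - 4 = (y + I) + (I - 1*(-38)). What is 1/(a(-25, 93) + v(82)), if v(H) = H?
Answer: 1/285 ≈ 0.0035088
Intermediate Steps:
a(y, I) = 42 + y + 2*I (a(y, I) = 4 + ((y + I) + (I - 1*(-38))) = 4 + ((I + y) + (I + 38)) = 4 + ((I + y) + (38 + I)) = 4 + (38 + y + 2*I) = 42 + y + 2*I)
1/(a(-25, 93) + v(82)) = 1/((42 - 25 + 2*93) + 82) = 1/((42 - 25 + 186) + 82) = 1/(203 + 82) = 1/285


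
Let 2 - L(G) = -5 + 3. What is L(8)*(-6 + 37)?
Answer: 124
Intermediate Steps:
L(G) = 4 (L(G) = 2 - (-5 + 3) = 2 - 1*(-2) = 2 + 2 = 4)
L(8)*(-6 + 37) = 4*(-6 + 37) = 4*31 = 124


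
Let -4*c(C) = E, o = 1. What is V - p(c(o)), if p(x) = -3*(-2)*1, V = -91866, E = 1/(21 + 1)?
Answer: -91872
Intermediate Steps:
E = 1/22 ≈ 0.045455
c(C) = -1/88 (c(C) = -1/4*1/22 = -1/88)
p(x) = 6 (p(x) = 6*1 = 6)
V - p(c(o)) = -91866 - 1*6 = -91866 - 6 = -91872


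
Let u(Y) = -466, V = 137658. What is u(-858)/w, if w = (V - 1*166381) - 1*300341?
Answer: 233/164532 ≈ 0.0014161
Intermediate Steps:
w = -329064 (w = (137658 - 1*166381) - 1*300341 = (137658 - 166381) - 300341 = -28723 - 300341 = -329064)
u(-858)/w = -466/(-329064) = -466*(-1/329064) = 233/164532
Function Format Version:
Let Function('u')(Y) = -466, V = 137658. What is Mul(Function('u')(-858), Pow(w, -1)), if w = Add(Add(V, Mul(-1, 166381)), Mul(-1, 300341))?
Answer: Rational(233, 164532) ≈ 0.0014161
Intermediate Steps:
w = -329064 (w = Add(Add(137658, Mul(-1, 166381)), Mul(-1, 300341)) = Add(Add(137658, -166381), -300341) = Add(-28723, -300341) = -329064)
Mul(Function('u')(-858), Pow(w, -1)) = Mul(-466, Pow(-329064, -1)) = Mul(-466, Rational(-1, 329064)) = Rational(233, 164532)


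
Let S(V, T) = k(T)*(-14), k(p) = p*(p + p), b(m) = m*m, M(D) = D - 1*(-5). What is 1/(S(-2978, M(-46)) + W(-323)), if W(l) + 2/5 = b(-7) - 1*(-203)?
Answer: -5/234082 ≈ -2.1360e-5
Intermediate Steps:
M(D) = 5 + D (M(D) = D + 5 = 5 + D)
b(m) = m**2
k(p) = 2*p**2 (k(p) = p*(2*p) = 2*p**2)
W(l) = 1258/5 (W(l) = -2/5 + ((-7)**2 - 1*(-203)) = -2/5 + (49 + 203) = -2/5 + 252 = 1258/5)
S(V, T) = -28*T**2 (S(V, T) = (2*T**2)*(-14) = -28*T**2)
1/(S(-2978, M(-46)) + W(-323)) = 1/(-28*(5 - 46)**2 + 1258/5) = 1/(-28*(-41)**2 + 1258/5) = 1/(-28*1681 + 1258/5) = 1/(-47068 + 1258/5) = 1/(-234082/5) = -5/234082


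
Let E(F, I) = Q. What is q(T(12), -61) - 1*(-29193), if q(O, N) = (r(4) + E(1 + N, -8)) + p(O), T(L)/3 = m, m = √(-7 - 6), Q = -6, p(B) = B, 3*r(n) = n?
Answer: 87565/3 + 3*I*√13 ≈ 29188.0 + 10.817*I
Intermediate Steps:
r(n) = n/3
E(F, I) = -6
m = I*√13 (m = √(-13) = I*√13 ≈ 3.6056*I)
T(L) = 3*I*√13 (T(L) = 3*(I*√13) = 3*I*√13)
q(O, N) = -14/3 + O (q(O, N) = ((⅓)*4 - 6) + O = (4/3 - 6) + O = -14/3 + O)
q(T(12), -61) - 1*(-29193) = (-14/3 + 3*I*√13) - 1*(-29193) = (-14/3 + 3*I*√13) + 29193 = 87565/3 + 3*I*√13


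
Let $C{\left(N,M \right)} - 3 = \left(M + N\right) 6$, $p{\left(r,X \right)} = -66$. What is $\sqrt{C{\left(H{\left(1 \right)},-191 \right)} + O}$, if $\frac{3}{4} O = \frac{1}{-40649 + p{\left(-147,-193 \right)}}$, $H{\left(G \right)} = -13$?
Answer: $\frac{i \sqrt{18216589140105}}{122145} \approx 34.943 i$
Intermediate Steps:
$C{\left(N,M \right)} = 3 + 6 M + 6 N$ ($C{\left(N,M \right)} = 3 + \left(M + N\right) 6 = 3 + \left(6 M + 6 N\right) = 3 + 6 M + 6 N$)
$O = - \frac{4}{122145}$ ($O = \frac{4}{3 \left(-40649 - 66\right)} = \frac{4}{3 \left(-40715\right)} = \frac{4}{3} \left(- \frac{1}{40715}\right) = - \frac{4}{122145} \approx -3.2748 \cdot 10^{-5}$)
$\sqrt{C{\left(H{\left(1 \right)},-191 \right)} + O} = \sqrt{\left(3 + 6 \left(-191\right) + 6 \left(-13\right)\right) - \frac{4}{122145}} = \sqrt{\left(3 - 1146 - 78\right) - \frac{4}{122145}} = \sqrt{-1221 - \frac{4}{122145}} = \sqrt{- \frac{149139049}{122145}} = \frac{i \sqrt{18216589140105}}{122145}$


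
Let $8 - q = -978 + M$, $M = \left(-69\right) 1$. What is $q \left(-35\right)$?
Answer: $-36925$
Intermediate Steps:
$M = -69$
$q = 1055$ ($q = 8 - \left(-978 - 69\right) = 8 - -1047 = 8 + 1047 = 1055$)
$q \left(-35\right) = 1055 \left(-35\right) = -36925$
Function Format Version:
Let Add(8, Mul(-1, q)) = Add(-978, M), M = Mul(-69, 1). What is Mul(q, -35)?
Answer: -36925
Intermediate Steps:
M = -69
q = 1055 (q = Add(8, Mul(-1, Add(-978, -69))) = Add(8, Mul(-1, -1047)) = Add(8, 1047) = 1055)
Mul(q, -35) = Mul(1055, -35) = -36925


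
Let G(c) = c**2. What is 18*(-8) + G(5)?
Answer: -119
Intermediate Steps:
18*(-8) + G(5) = 18*(-8) + 5**2 = -144 + 25 = -119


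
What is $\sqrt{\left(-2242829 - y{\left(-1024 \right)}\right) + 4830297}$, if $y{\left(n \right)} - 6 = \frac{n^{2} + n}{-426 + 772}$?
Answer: $\frac{5 \sqrt{3093981478}}{173} \approx 1607.6$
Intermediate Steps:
$y{\left(n \right)} = 6 + \frac{n}{346} + \frac{n^{2}}{346}$ ($y{\left(n \right)} = 6 + \frac{n^{2} + n}{-426 + 772} = 6 + \frac{n + n^{2}}{346} = 6 + \left(n + n^{2}\right) \frac{1}{346} = 6 + \left(\frac{n}{346} + \frac{n^{2}}{346}\right) = 6 + \frac{n}{346} + \frac{n^{2}}{346}$)
$\sqrt{\left(-2242829 - y{\left(-1024 \right)}\right) + 4830297} = \sqrt{\left(-2242829 - \left(6 + \frac{1}{346} \left(-1024\right) + \frac{\left(-1024\right)^{2}}{346}\right)\right) + 4830297} = \sqrt{\left(-2242829 - \left(6 - \frac{512}{173} + \frac{1}{346} \cdot 1048576\right)\right) + 4830297} = \sqrt{\left(-2242829 - \left(6 - \frac{512}{173} + \frac{524288}{173}\right)\right) + 4830297} = \sqrt{\left(-2242829 - \frac{524814}{173}\right) + 4830297} = \sqrt{- \frac{388534231}{173} + 4830297} = \sqrt{\frac{447107150}{173}} = \frac{5 \sqrt{3093981478}}{173}$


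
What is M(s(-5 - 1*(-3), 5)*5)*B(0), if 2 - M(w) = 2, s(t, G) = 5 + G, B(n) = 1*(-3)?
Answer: 0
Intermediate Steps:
B(n) = -3
M(w) = 0 (M(w) = 2 - 1*2 = 2 - 2 = 0)
M(s(-5 - 1*(-3), 5)*5)*B(0) = 0*(-3) = 0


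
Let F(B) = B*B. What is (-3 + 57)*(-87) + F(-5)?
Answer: -4673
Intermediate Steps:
F(B) = B**2
(-3 + 57)*(-87) + F(-5) = (-3 + 57)*(-87) + (-5)**2 = 54*(-87) + 25 = -4698 + 25 = -4673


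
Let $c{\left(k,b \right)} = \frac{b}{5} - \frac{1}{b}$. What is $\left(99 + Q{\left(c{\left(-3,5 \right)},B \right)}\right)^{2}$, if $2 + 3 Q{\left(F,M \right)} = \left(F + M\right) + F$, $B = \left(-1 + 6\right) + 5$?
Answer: $\frac{261121}{25} \approx 10445.0$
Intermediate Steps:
$c{\left(k,b \right)} = - \frac{1}{b} + \frac{b}{5}$ ($c{\left(k,b \right)} = b \frac{1}{5} - \frac{1}{b} = \frac{b}{5} - \frac{1}{b} = - \frac{1}{b} + \frac{b}{5}$)
$B = 10$ ($B = 5 + 5 = 10$)
$Q{\left(F,M \right)} = - \frac{2}{3} + \frac{M}{3} + \frac{2 F}{3}$ ($Q{\left(F,M \right)} = - \frac{2}{3} + \frac{\left(F + M\right) + F}{3} = - \frac{2}{3} + \frac{M + 2 F}{3} = - \frac{2}{3} + \left(\frac{M}{3} + \frac{2 F}{3}\right) = - \frac{2}{3} + \frac{M}{3} + \frac{2 F}{3}$)
$\left(99 + Q{\left(c{\left(-3,5 \right)},B \right)}\right)^{2} = \left(99 + \left(- \frac{2}{3} + \frac{1}{3} \cdot 10 + \frac{2 \left(- \frac{1}{5} + \frac{1}{5} \cdot 5\right)}{3}\right)\right)^{2} = \left(99 + \left(- \frac{2}{3} + \frac{10}{3} + \frac{2 \left(\left(-1\right) \frac{1}{5} + 1\right)}{3}\right)\right)^{2} = \left(99 + \left(- \frac{2}{3} + \frac{10}{3} + \frac{2 \left(- \frac{1}{5} + 1\right)}{3}\right)\right)^{2} = \left(99 + \left(- \frac{2}{3} + \frac{10}{3} + \frac{2}{3} \cdot \frac{4}{5}\right)\right)^{2} = \left(99 + \left(- \frac{2}{3} + \frac{10}{3} + \frac{8}{15}\right)\right)^{2} = \left(99 + \frac{16}{5}\right)^{2} = \left(\frac{511}{5}\right)^{2} = \frac{261121}{25}$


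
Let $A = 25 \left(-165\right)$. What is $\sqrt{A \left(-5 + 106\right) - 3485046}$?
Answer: $3 i \sqrt{433519} \approx 1975.3 i$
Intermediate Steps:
$A = -4125$
$\sqrt{A \left(-5 + 106\right) - 3485046} = \sqrt{- 4125 \left(-5 + 106\right) - 3485046} = \sqrt{\left(-4125\right) 101 - 3485046} = \sqrt{-416625 - 3485046} = \sqrt{-3901671} = 3 i \sqrt{433519}$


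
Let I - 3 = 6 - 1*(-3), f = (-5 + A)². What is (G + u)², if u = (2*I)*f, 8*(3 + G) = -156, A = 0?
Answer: 1334025/4 ≈ 3.3351e+5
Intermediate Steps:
f = 25 (f = (-5 + 0)² = (-5)² = 25)
I = 12 (I = 3 + (6 - 1*(-3)) = 3 + (6 + 3) = 3 + 9 = 12)
G = -45/2 (G = -3 + (⅛)*(-156) = -3 - 39/2 = -45/2 ≈ -22.500)
u = 600 (u = (2*12)*25 = 24*25 = 600)
(G + u)² = (-45/2 + 600)² = (1155/2)² = 1334025/4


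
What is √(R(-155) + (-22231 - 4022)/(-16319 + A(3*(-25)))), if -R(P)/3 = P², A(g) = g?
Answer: I*√19370679843018/16394 ≈ 268.46*I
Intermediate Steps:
R(P) = -3*P²
√(R(-155) + (-22231 - 4022)/(-16319 + A(3*(-25)))) = √(-3*(-155)² + (-22231 - 4022)/(-16319 + 3*(-25))) = √(-3*24025 - 26253/(-16319 - 75)) = √(-72075 - 26253/(-16394)) = √(-72075 - 26253*(-1/16394)) = √(-72075 + 26253/16394) = √(-1181571297/16394) = I*√19370679843018/16394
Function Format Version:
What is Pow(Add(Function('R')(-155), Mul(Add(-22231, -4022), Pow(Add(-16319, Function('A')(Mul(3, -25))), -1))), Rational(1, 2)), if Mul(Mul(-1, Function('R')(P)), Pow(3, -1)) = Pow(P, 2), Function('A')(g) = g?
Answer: Mul(Rational(1, 16394), I, Pow(19370679843018, Rational(1, 2))) ≈ Mul(268.46, I)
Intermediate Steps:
Function('R')(P) = Mul(-3, Pow(P, 2))
Pow(Add(Function('R')(-155), Mul(Add(-22231, -4022), Pow(Add(-16319, Function('A')(Mul(3, -25))), -1))), Rational(1, 2)) = Pow(Add(Mul(-3, Pow(-155, 2)), Mul(Add(-22231, -4022), Pow(Add(-16319, Mul(3, -25)), -1))), Rational(1, 2)) = Pow(Add(Mul(-3, 24025), Mul(-26253, Pow(Add(-16319, -75), -1))), Rational(1, 2)) = Pow(Add(-72075, Mul(-26253, Pow(-16394, -1))), Rational(1, 2)) = Pow(Add(-72075, Mul(-26253, Rational(-1, 16394))), Rational(1, 2)) = Pow(Add(-72075, Rational(26253, 16394)), Rational(1, 2)) = Pow(Rational(-1181571297, 16394), Rational(1, 2)) = Mul(Rational(1, 16394), I, Pow(19370679843018, Rational(1, 2)))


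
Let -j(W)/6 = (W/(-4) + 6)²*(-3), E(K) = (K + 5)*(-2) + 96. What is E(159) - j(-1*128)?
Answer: -26224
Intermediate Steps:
E(K) = 86 - 2*K (E(K) = (5 + K)*(-2) + 96 = (-10 - 2*K) + 96 = 86 - 2*K)
j(W) = 18*(6 - W/4)² (j(W) = -6*(W/(-4) + 6)²*(-3) = -6*(W*(-¼) + 6)²*(-3) = -6*(-W/4 + 6)²*(-3) = -6*(6 - W/4)²*(-3) = -(-18)*(6 - W/4)² = 18*(6 - W/4)²)
E(159) - j(-1*128) = (86 - 2*159) - 9*(-24 - 1*128)²/8 = (86 - 318) - 9*(-24 - 128)²/8 = -232 - 9*(-152)²/8 = -232 - 9*23104/8 = -232 - 1*25992 = -232 - 25992 = -26224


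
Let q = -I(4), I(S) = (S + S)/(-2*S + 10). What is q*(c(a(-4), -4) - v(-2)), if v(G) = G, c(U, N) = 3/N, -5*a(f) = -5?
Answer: -5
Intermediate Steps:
a(f) = 1 (a(f) = -1/5*(-5) = 1)
I(S) = 2*S/(10 - 2*S) (I(S) = (2*S)/(10 - 2*S) = 2*S/(10 - 2*S))
q = -4 (q = -(-1)*4/(-5 + 4) = -(-1)*4/(-1) = -(-1)*4*(-1) = -1*4 = -4)
q*(c(a(-4), -4) - v(-2)) = -4*(3/(-4) - 1*(-2)) = -4*(3*(-1/4) + 2) = -4*(-3/4 + 2) = -4*5/4 = -5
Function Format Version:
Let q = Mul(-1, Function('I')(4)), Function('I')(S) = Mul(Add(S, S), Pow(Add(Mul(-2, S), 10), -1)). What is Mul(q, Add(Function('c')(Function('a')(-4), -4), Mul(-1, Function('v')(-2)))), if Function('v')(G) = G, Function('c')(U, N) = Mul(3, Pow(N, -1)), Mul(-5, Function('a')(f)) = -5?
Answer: -5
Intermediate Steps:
Function('a')(f) = 1 (Function('a')(f) = Mul(Rational(-1, 5), -5) = 1)
Function('I')(S) = Mul(2, S, Pow(Add(10, Mul(-2, S)), -1)) (Function('I')(S) = Mul(Mul(2, S), Pow(Add(10, Mul(-2, S)), -1)) = Mul(2, S, Pow(Add(10, Mul(-2, S)), -1)))
q = -4 (q = Mul(-1, Mul(-1, 4, Pow(Add(-5, 4), -1))) = Mul(-1, Mul(-1, 4, Pow(-1, -1))) = Mul(-1, Mul(-1, 4, -1)) = Mul(-1, 4) = -4)
Mul(q, Add(Function('c')(Function('a')(-4), -4), Mul(-1, Function('v')(-2)))) = Mul(-4, Add(Mul(3, Pow(-4, -1)), Mul(-1, -2))) = Mul(-4, Add(Mul(3, Rational(-1, 4)), 2)) = Mul(-4, Add(Rational(-3, 4), 2)) = Mul(-4, Rational(5, 4)) = -5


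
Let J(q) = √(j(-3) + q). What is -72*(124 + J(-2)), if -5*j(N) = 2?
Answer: -8928 - 144*I*√15/5 ≈ -8928.0 - 111.54*I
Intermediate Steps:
j(N) = -⅖ (j(N) = -⅕*2 = -⅖)
J(q) = √(-⅖ + q)
-72*(124 + J(-2)) = -72*(124 + √(-10 + 25*(-2))/5) = -72*(124 + √(-10 - 50)/5) = -72*(124 + √(-60)/5) = -72*(124 + (2*I*√15)/5) = -72*(124 + 2*I*√15/5) = -8928 - 144*I*√15/5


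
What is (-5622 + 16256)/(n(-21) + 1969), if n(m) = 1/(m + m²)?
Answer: 4466280/826981 ≈ 5.4007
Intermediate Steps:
(-5622 + 16256)/(n(-21) + 1969) = (-5622 + 16256)/(1/((-21)*(1 - 21)) + 1969) = 10634/(-1/21/(-20) + 1969) = 10634/(-1/21*(-1/20) + 1969) = 10634/(1/420 + 1969) = 10634/(826981/420) = 10634*(420/826981) = 4466280/826981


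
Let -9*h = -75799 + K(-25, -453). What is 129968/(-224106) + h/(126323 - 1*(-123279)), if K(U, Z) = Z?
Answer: -22906160326/41952979359 ≈ -0.54600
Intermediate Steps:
h = 76252/9 (h = -(-75799 - 453)/9 = -1/9*(-76252) = 76252/9 ≈ 8472.4)
129968/(-224106) + h/(126323 - 1*(-123279)) = 129968/(-224106) + 76252/(9*(126323 - 1*(-123279))) = 129968*(-1/224106) + 76252/(9*(126323 + 123279)) = -64984/112053 + (76252/9)/249602 = -64984/112053 + (76252/9)*(1/249602) = -64984/112053 + 38126/1123209 = -22906160326/41952979359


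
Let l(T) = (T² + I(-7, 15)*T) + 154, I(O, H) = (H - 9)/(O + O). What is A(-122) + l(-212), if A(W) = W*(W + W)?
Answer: 524698/7 ≈ 74957.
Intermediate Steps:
A(W) = 2*W² (A(W) = W*(2*W) = 2*W²)
I(O, H) = (-9 + H)/(2*O) (I(O, H) = (-9 + H)/((2*O)) = (-9 + H)*(1/(2*O)) = (-9 + H)/(2*O))
l(T) = 154 + T² - 3*T/7 (l(T) = (T² + ((½)*(-9 + 15)/(-7))*T) + 154 = (T² + ((½)*(-⅐)*6)*T) + 154 = (T² - 3*T/7) + 154 = 154 + T² - 3*T/7)
A(-122) + l(-212) = 2*(-122)² + (154 + (-212)² - 3/7*(-212)) = 2*14884 + (154 + 44944 + 636/7) = 29768 + 316322/7 = 524698/7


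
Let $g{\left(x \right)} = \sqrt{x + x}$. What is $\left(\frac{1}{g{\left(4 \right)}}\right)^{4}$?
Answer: $\frac{1}{64} \approx 0.015625$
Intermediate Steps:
$g{\left(x \right)} = \sqrt{2} \sqrt{x}$ ($g{\left(x \right)} = \sqrt{2 x} = \sqrt{2} \sqrt{x}$)
$\left(\frac{1}{g{\left(4 \right)}}\right)^{4} = \left(\frac{1}{\sqrt{2} \sqrt{4}}\right)^{4} = \left(\frac{1}{\sqrt{2} \cdot 2}\right)^{4} = \left(\frac{1}{2 \sqrt{2}}\right)^{4} = \left(\frac{\sqrt{2}}{4}\right)^{4} = \frac{1}{64}$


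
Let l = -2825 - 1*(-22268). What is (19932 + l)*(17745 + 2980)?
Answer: 816046875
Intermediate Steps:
l = 19443 (l = -2825 + 22268 = 19443)
(19932 + l)*(17745 + 2980) = (19932 + 19443)*(17745 + 2980) = 39375*20725 = 816046875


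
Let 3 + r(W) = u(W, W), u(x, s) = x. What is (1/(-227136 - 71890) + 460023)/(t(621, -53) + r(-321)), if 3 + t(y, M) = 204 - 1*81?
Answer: -137558837597/61001304 ≈ -2255.0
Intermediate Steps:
t(y, M) = 120 (t(y, M) = -3 + (204 - 1*81) = -3 + (204 - 81) = -3 + 123 = 120)
r(W) = -3 + W
(1/(-227136 - 71890) + 460023)/(t(621, -53) + r(-321)) = (1/(-227136 - 71890) + 460023)/(120 + (-3 - 321)) = (1/(-299026) + 460023)/(120 - 324) = (-1/299026 + 460023)/(-204) = (137558837597/299026)*(-1/204) = -137558837597/61001304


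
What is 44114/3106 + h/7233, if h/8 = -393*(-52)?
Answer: 137811715/3744283 ≈ 36.806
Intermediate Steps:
h = 163488 (h = 8*(-393*(-52)) = 8*20436 = 163488)
44114/3106 + h/7233 = 44114/3106 + 163488/7233 = 44114*(1/3106) + 163488*(1/7233) = 22057/1553 + 54496/2411 = 137811715/3744283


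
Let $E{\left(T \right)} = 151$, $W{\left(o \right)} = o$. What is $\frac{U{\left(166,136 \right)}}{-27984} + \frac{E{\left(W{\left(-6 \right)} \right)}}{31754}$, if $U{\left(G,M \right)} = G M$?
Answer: $- \frac{44540795}{55537746} \approx -0.80199$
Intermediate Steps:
$\frac{U{\left(166,136 \right)}}{-27984} + \frac{E{\left(W{\left(-6 \right)} \right)}}{31754} = \frac{166 \cdot 136}{-27984} + \frac{151}{31754} = 22576 \left(- \frac{1}{27984}\right) + 151 \cdot \frac{1}{31754} = - \frac{1411}{1749} + \frac{151}{31754} = - \frac{44540795}{55537746}$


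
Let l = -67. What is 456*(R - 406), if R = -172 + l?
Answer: -294120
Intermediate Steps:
R = -239 (R = -172 - 67 = -239)
456*(R - 406) = 456*(-239 - 406) = 456*(-645) = -294120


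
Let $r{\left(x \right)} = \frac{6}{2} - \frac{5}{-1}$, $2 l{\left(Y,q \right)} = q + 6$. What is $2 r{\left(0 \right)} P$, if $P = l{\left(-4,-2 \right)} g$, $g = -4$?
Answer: $-128$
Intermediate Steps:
$l{\left(Y,q \right)} = 3 + \frac{q}{2}$ ($l{\left(Y,q \right)} = \frac{q + 6}{2} = \frac{6 + q}{2} = 3 + \frac{q}{2}$)
$r{\left(x \right)} = 8$ ($r{\left(x \right)} = 6 \cdot \frac{1}{2} - -5 = 3 + 5 = 8$)
$P = -8$ ($P = \left(3 + \frac{1}{2} \left(-2\right)\right) \left(-4\right) = \left(3 - 1\right) \left(-4\right) = 2 \left(-4\right) = -8$)
$2 r{\left(0 \right)} P = 2 \cdot 8 \left(-8\right) = 16 \left(-8\right) = -128$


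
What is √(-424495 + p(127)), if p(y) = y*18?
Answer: I*√422209 ≈ 649.78*I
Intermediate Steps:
p(y) = 18*y
√(-424495 + p(127)) = √(-424495 + 18*127) = √(-424495 + 2286) = √(-422209) = I*√422209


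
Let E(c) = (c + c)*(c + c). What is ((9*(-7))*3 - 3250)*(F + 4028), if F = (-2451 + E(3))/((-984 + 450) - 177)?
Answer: -3285761599/237 ≈ -1.3864e+7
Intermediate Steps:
E(c) = 4*c² (E(c) = (2*c)*(2*c) = 4*c²)
F = 805/237 (F = (-2451 + 4*3²)/((-984 + 450) - 177) = (-2451 + 4*9)/(-534 - 177) = (-2451 + 36)/(-711) = -2415*(-1/711) = 805/237 ≈ 3.3966)
((9*(-7))*3 - 3250)*(F + 4028) = ((9*(-7))*3 - 3250)*(805/237 + 4028) = (-63*3 - 3250)*(955441/237) = (-189 - 3250)*(955441/237) = -3439*955441/237 = -3285761599/237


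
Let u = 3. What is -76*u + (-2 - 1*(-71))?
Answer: -159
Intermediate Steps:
-76*u + (-2 - 1*(-71)) = -76*3 + (-2 - 1*(-71)) = -228 + (-2 + 71) = -228 + 69 = -159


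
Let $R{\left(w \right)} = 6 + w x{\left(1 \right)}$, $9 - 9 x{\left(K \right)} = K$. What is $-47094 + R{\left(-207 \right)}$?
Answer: $-47272$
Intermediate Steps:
$x{\left(K \right)} = 1 - \frac{K}{9}$
$R{\left(w \right)} = 6 + \frac{8 w}{9}$ ($R{\left(w \right)} = 6 + w \left(1 - \frac{1}{9}\right) = 6 + w \frac{8}{9} = 6 + \frac{8 w}{9}$)
$-47094 + R{\left(-207 \right)} = -47094 + \left(6 + \frac{8}{9} \left(-207\right)\right) = -47094 + \left(6 - 184\right) = -47094 - 178 = -47272$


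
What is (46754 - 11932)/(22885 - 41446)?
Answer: -1514/807 ≈ -1.8761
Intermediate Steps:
(46754 - 11932)/(22885 - 41446) = 34822/(-18561) = 34822*(-1/18561) = -1514/807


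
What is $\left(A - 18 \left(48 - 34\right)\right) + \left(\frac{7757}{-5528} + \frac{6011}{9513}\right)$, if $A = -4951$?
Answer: $- \frac{273655219925}{52587864} \approx -5203.8$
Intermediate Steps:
$\left(A - 18 \left(48 - 34\right)\right) + \left(\frac{7757}{-5528} + \frac{6011}{9513}\right) = \left(-4951 - 18 \left(48 - 34\right)\right) + \left(\frac{7757}{-5528} + \frac{6011}{9513}\right) = \left(-4951 - 252\right) + \left(7757 \left(- \frac{1}{5528}\right) + 6011 \cdot \frac{1}{9513}\right) = \left(-4951 - 252\right) + \left(- \frac{7757}{5528} + \frac{6011}{9513}\right) = -5203 - \frac{40563533}{52587864} = - \frac{273655219925}{52587864}$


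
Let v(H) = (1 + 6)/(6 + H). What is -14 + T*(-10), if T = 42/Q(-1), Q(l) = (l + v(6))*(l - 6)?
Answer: -158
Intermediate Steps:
v(H) = 7/(6 + H)
Q(l) = (-6 + l)*(7/12 + l) (Q(l) = (l + 7/(6 + 6))*(l - 6) = (l + 7/12)*(-6 + l) = (7/12 + l)*(-6 + l) = (-6 + l)*(7/12 + l))
T = 72/5 (T = 42/(-7/2 + (-1)² - 65/12*(-1)) = 42/(-7/2 + 1 + 65/12) = 42/(35/12) = 42*(12/35) = 72/5 ≈ 14.400)
-14 + T*(-10) = -14 + (72/5)*(-10) = -14 - 144 = -158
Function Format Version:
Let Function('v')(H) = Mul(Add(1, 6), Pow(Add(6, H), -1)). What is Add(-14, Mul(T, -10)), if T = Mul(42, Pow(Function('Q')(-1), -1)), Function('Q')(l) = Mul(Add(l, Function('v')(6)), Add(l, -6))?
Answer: -158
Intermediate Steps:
Function('v')(H) = Mul(7, Pow(Add(6, H), -1))
Function('Q')(l) = Mul(Add(-6, l), Add(Rational(7, 12), l)) (Function('Q')(l) = Mul(Add(l, Mul(7, Pow(Add(6, 6), -1))), Add(l, -6)) = Mul(Add(l, Mul(7, Pow(12, -1))), Add(-6, l)) = Mul(Add(l, Mul(7, Rational(1, 12))), Add(-6, l)) = Mul(Add(l, Rational(7, 12)), Add(-6, l)) = Mul(Add(Rational(7, 12), l), Add(-6, l)) = Mul(Add(-6, l), Add(Rational(7, 12), l)))
T = Rational(72, 5) (T = Mul(42, Pow(Add(Rational(-7, 2), Pow(-1, 2), Mul(Rational(-65, 12), -1)), -1)) = Mul(42, Pow(Add(Rational(-7, 2), 1, Rational(65, 12)), -1)) = Mul(42, Pow(Rational(35, 12), -1)) = Mul(42, Rational(12, 35)) = Rational(72, 5) ≈ 14.400)
Add(-14, Mul(T, -10)) = Add(-14, Mul(Rational(72, 5), -10)) = Add(-14, -144) = -158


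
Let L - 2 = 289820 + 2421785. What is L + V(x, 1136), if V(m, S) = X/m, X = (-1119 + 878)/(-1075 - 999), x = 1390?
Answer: 7817183356261/2882860 ≈ 2.7116e+6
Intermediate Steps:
X = 241/2074 (X = -241/(-2074) = -241*(-1/2074) = 241/2074 ≈ 0.11620)
L = 2711607 (L = 2 + (289820 + 2421785) = 2 + 2711605 = 2711607)
V(m, S) = 241/(2074*m)
L + V(x, 1136) = 2711607 + (241/2074)/1390 = 2711607 + (241/2074)*(1/1390) = 2711607 + 241/2882860 = 7817183356261/2882860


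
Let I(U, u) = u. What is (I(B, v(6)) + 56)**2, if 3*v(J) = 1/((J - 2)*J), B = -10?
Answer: 16265089/5184 ≈ 3137.6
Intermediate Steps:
v(J) = 1/(3*J*(-2 + J)) (v(J) = 1/(3*(((J - 2)*J))) = 1/(3*(((-2 + J)*J))) = 1/(3*((J*(-2 + J)))) = (1/(J*(-2 + J)))/3 = 1/(3*J*(-2 + J)))
(I(B, v(6)) + 56)**2 = ((1/3)/(6*(-2 + 6)) + 56)**2 = ((1/3)*(1/6)/4 + 56)**2 = ((1/3)*(1/6)*(1/4) + 56)**2 = (1/72 + 56)**2 = (4033/72)**2 = 16265089/5184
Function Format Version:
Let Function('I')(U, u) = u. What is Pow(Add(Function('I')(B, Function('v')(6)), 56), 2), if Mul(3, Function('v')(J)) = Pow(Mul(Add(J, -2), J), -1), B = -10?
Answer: Rational(16265089, 5184) ≈ 3137.6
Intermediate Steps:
Function('v')(J) = Mul(Rational(1, 3), Pow(J, -1), Pow(Add(-2, J), -1)) (Function('v')(J) = Mul(Rational(1, 3), Pow(Mul(Add(J, -2), J), -1)) = Mul(Rational(1, 3), Pow(Mul(Add(-2, J), J), -1)) = Mul(Rational(1, 3), Pow(Mul(J, Add(-2, J)), -1)) = Mul(Rational(1, 3), Mul(Pow(J, -1), Pow(Add(-2, J), -1))) = Mul(Rational(1, 3), Pow(J, -1), Pow(Add(-2, J), -1)))
Pow(Add(Function('I')(B, Function('v')(6)), 56), 2) = Pow(Add(Mul(Rational(1, 3), Pow(6, -1), Pow(Add(-2, 6), -1)), 56), 2) = Pow(Add(Mul(Rational(1, 3), Rational(1, 6), Pow(4, -1)), 56), 2) = Pow(Add(Mul(Rational(1, 3), Rational(1, 6), Rational(1, 4)), 56), 2) = Pow(Add(Rational(1, 72), 56), 2) = Pow(Rational(4033, 72), 2) = Rational(16265089, 5184)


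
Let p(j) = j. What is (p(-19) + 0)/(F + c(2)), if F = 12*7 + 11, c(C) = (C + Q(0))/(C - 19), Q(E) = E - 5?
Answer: -323/1618 ≈ -0.19963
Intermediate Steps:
Q(E) = -5 + E
c(C) = (-5 + C)/(-19 + C) (c(C) = (C + (-5 + 0))/(C - 19) = (C - 5)/(-19 + C) = (-5 + C)/(-19 + C))
F = 95 (F = 84 + 11 = 95)
(p(-19) + 0)/(F + c(2)) = (-19 + 0)/(95 + (-5 + 2)/(-19 + 2)) = -19/(95 - 3/(-17)) = -19/(95 - 1/17*(-3)) = -19/(95 + 3/17) = -19/1618/17 = -19*17/1618 = -323/1618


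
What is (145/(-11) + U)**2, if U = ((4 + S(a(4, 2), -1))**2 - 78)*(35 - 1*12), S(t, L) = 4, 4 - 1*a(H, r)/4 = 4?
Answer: 13593969/121 ≈ 1.1235e+5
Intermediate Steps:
a(H, r) = 0 (a(H, r) = 16 - 4*4 = 16 - 16 = 0)
U = -322 (U = ((4 + 4)**2 - 78)*(35 - 1*12) = (8**2 - 78)*(35 - 12) = (64 - 78)*23 = -14*23 = -322)
(145/(-11) + U)**2 = (145/(-11) - 322)**2 = (145*(-1/11) - 322)**2 = (-145/11 - 322)**2 = (-3687/11)**2 = 13593969/121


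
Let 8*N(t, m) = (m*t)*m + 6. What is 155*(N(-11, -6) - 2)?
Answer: -31465/4 ≈ -7866.3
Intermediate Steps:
N(t, m) = 3/4 + t*m**2/8 (N(t, m) = ((m*t)*m + 6)/8 = (t*m**2 + 6)/8 = (6 + t*m**2)/8 = 3/4 + t*m**2/8)
155*(N(-11, -6) - 2) = 155*((3/4 + (1/8)*(-11)*(-6)**2) - 2) = 155*((3/4 + (1/8)*(-11)*36) - 2) = 155*((3/4 - 99/2) - 2) = 155*(-195/4 - 2) = 155*(-203/4) = -31465/4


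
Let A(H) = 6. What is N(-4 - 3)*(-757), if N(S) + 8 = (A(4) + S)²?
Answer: 5299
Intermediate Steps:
N(S) = -8 + (6 + S)²
N(-4 - 3)*(-757) = (-8 + (6 + (-4 - 3))²)*(-757) = (-8 + (6 - 7)²)*(-757) = (-8 + (-1)²)*(-757) = (-8 + 1)*(-757) = -7*(-757) = 5299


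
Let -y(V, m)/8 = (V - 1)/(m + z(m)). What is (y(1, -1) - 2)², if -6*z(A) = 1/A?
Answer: 4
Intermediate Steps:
z(A) = -1/(6*A)
y(V, m) = -8*(-1 + V)/(m - 1/(6*m)) (y(V, m) = -8*(V - 1)/(m - 1/(6*m)) = -8*(-1 + V)/(m - 1/(6*m)))
(y(1, -1) - 2)² = (48*(-1)*(1 - 1*1)/(-1 + 6*(-1)²) - 2)² = (48*(-1)*(1 - 1)/(-1 + 6*1) - 2)² = (48*(-1)*0/(-1 + 6) - 2)² = (48*(-1)*0/5 - 2)² = (48*(-1)*(⅕)*0 - 2)² = (0 - 2)² = (-2)² = 4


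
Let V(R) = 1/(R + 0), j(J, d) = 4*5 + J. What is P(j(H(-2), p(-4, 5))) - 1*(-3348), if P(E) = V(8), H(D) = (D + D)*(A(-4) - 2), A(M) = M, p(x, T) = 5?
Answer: 26785/8 ≈ 3348.1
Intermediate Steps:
H(D) = -12*D (H(D) = (D + D)*(-4 - 2) = (2*D)*(-6) = -12*D)
j(J, d) = 20 + J
V(R) = 1/R
P(E) = ⅛ (P(E) = 1/8 = ⅛)
P(j(H(-2), p(-4, 5))) - 1*(-3348) = ⅛ - 1*(-3348) = ⅛ + 3348 = 26785/8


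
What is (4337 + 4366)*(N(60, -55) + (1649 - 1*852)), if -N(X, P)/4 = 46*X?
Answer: -89144829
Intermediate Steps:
N(X, P) = -184*X
(4337 + 4366)*(N(60, -55) + (1649 - 1*852)) = (4337 + 4366)*(-184*60 + (1649 - 1*852)) = 8703*(-11040 + (1649 - 852)) = 8703*(-11040 + 797) = 8703*(-10243) = -89144829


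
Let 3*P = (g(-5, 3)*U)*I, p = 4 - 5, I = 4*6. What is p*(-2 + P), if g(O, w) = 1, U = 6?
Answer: -46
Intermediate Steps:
I = 24
p = -1
P = 48 (P = ((1*6)*24)/3 = (6*24)/3 = (⅓)*144 = 48)
p*(-2 + P) = -(-2 + 48) = -1*46 = -46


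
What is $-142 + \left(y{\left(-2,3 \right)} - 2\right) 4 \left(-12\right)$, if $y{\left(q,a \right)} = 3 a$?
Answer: $-478$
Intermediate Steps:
$-142 + \left(y{\left(-2,3 \right)} - 2\right) 4 \left(-12\right) = -142 + \left(3 \cdot 3 - 2\right) 4 \left(-12\right) = -142 + \left(9 - 2\right) 4 \left(-12\right) = -142 + 7 \cdot 4 \left(-12\right) = -142 + 28 \left(-12\right) = -142 - 336 = -478$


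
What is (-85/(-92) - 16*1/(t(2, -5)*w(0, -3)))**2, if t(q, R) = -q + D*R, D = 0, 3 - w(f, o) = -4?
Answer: 1771561/414736 ≈ 4.2715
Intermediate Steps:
w(f, o) = 7 (w(f, o) = 3 - 1*(-4) = 3 + 4 = 7)
t(q, R) = -q (t(q, R) = -q + 0*R = -q + 0 = -q)
(-85/(-92) - 16*1/(t(2, -5)*w(0, -3)))**2 = (-85/(-92) - 16/(7*(-1*2)))**2 = (-85*(-1/92) - 16/(7*(-2)))**2 = (85/92 - 16/(-14))**2 = (85/92 - 16*(-1/14))**2 = (85/92 + 8/7)**2 = (1331/644)**2 = 1771561/414736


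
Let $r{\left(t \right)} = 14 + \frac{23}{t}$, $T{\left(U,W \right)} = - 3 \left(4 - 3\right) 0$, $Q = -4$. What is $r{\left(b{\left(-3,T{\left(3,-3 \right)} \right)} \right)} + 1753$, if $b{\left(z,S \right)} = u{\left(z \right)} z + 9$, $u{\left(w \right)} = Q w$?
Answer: $\frac{47686}{27} \approx 1766.1$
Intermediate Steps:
$T{\left(U,W \right)} = 0$ ($T{\left(U,W \right)} = \left(-3\right) 1 \cdot 0 = \left(-3\right) 0 = 0$)
$u{\left(w \right)} = - 4 w$
$b{\left(z,S \right)} = 9 - 4 z^{2}$ ($b{\left(z,S \right)} = - 4 z z + 9 = - 4 z^{2} + 9 = 9 - 4 z^{2}$)
$r{\left(b{\left(-3,T{\left(3,-3 \right)} \right)} \right)} + 1753 = \left(14 + \frac{23}{9 - 4 \left(-3\right)^{2}}\right) + 1753 = \left(14 + \frac{23}{9 - 36}\right) + 1753 = \left(14 + \frac{23}{-27}\right) + 1753 = \left(14 + 23 \left(- \frac{1}{27}\right)\right) + 1753 = \left(14 - \frac{23}{27}\right) + 1753 = \frac{355}{27} + 1753 = \frac{47686}{27}$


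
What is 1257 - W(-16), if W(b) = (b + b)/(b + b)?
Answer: 1256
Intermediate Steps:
W(b) = 1 (W(b) = (2*b)/((2*b)) = (2*b)*(1/(2*b)) = 1)
1257 - W(-16) = 1257 - 1*1 = 1257 - 1 = 1256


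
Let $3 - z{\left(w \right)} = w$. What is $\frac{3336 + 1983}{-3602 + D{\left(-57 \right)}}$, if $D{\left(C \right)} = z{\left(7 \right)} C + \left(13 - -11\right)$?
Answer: $- \frac{5319}{3350} \approx -1.5878$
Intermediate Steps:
$z{\left(w \right)} = 3 - w$
$D{\left(C \right)} = 24 - 4 C$ ($D{\left(C \right)} = \left(3 - 7\right) C + \left(13 - -11\right) = \left(3 - 7\right) C + \left(13 + 11\right) = - 4 C + 24 = 24 - 4 C$)
$\frac{3336 + 1983}{-3602 + D{\left(-57 \right)}} = \frac{3336 + 1983}{-3602 + \left(24 - -228\right)} = \frac{5319}{-3602 + \left(24 + 228\right)} = \frac{5319}{-3602 + 252} = \frac{5319}{-3350} = 5319 \left(- \frac{1}{3350}\right) = - \frac{5319}{3350}$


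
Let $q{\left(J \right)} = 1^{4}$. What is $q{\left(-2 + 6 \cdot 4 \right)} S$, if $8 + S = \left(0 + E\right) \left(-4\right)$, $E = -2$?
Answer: $0$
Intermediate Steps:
$S = 0$ ($S = -8 + \left(0 - 2\right) \left(-4\right) = -8 - -8 = -8 + 8 = 0$)
$q{\left(J \right)} = 1$
$q{\left(-2 + 6 \cdot 4 \right)} S = 1 \cdot 0 = 0$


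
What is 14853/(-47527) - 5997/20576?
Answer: -590634747/977915552 ≈ -0.60397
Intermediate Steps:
14853/(-47527) - 5997/20576 = 14853*(-1/47527) - 5997*1/20576 = -14853/47527 - 5997/20576 = -590634747/977915552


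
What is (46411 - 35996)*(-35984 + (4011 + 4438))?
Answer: -286777025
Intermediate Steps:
(46411 - 35996)*(-35984 + (4011 + 4438)) = 10415*(-35984 + 8449) = 10415*(-27535) = -286777025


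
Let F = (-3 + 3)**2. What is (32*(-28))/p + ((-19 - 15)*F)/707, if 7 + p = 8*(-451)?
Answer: 896/3615 ≈ 0.24786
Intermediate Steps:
p = -3615 (p = -7 + 8*(-451) = -7 - 3608 = -3615)
F = 0 (F = 0**2 = 0)
(32*(-28))/p + ((-19 - 15)*F)/707 = (32*(-28))/(-3615) + ((-19 - 15)*0)/707 = -896*(-1/3615) - 34*0*(1/707) = 896/3615 + 0*(1/707) = 896/3615 + 0 = 896/3615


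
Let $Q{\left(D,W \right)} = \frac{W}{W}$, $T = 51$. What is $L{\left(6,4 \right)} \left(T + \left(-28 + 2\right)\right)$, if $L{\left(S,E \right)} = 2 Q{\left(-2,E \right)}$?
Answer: $50$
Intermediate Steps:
$Q{\left(D,W \right)} = 1$
$L{\left(S,E \right)} = 2$ ($L{\left(S,E \right)} = 2 \cdot 1 = 2$)
$L{\left(6,4 \right)} \left(T + \left(-28 + 2\right)\right) = 2 \left(51 + \left(-28 + 2\right)\right) = 2 \left(51 - 26\right) = 2 \cdot 25 = 50$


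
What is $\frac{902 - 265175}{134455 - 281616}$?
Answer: $\frac{264273}{147161} \approx 1.7958$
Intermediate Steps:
$\frac{902 - 265175}{134455 - 281616} = \frac{902 - 265175}{-147161} = \left(902 - 265175\right) \left(- \frac{1}{147161}\right) = \left(-264273\right) \left(- \frac{1}{147161}\right) = \frac{264273}{147161}$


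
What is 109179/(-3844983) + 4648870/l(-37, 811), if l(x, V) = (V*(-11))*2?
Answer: -2979462348488/11433697781 ≈ -260.59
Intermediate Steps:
l(x, V) = -22*V (l(x, V) = -11*V*2 = -22*V)
109179/(-3844983) + 4648870/l(-37, 811) = 109179/(-3844983) + 4648870/((-22*811)) = 109179*(-1/3844983) + 4648870/(-17842) = -36393/1281661 + 4648870*(-1/17842) = -36393/1281661 - 2324435/8921 = -2979462348488/11433697781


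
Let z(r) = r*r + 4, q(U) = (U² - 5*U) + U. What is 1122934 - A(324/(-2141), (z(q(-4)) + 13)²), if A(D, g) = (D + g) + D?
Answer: 84041321/2141 ≈ 39253.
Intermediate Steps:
q(U) = U² - 4*U
z(r) = 4 + r² (z(r) = r² + 4 = 4 + r²)
A(D, g) = g + 2*D
1122934 - A(324/(-2141), (z(q(-4)) + 13)²) = 1122934 - (((4 + (-4*(-4 - 4))²) + 13)² + 2*(324/(-2141))) = 1122934 - (((4 + (-4*(-8))²) + 13)² + 2*(324*(-1/2141))) = 1122934 - (((4 + 32²) + 13)² + 2*(-324/2141)) = 1122934 - (((4 + 1024) + 13)² - 648/2141) = 1122934 - ((1028 + 13)² - 648/2141) = 1122934 - (1041² - 648/2141) = 1122934 - (1083681 - 648/2141) = 1122934 - 1*2320160373/2141 = 1122934 - 2320160373/2141 = 84041321/2141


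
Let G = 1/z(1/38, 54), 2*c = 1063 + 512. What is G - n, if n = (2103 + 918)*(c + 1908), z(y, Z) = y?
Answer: -16286135/2 ≈ -8.1431e+6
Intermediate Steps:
c = 1575/2 (c = (1063 + 512)/2 = (½)*1575 = 1575/2 ≈ 787.50)
G = 38 (G = 1/(1/38) = 38)
n = 16286211/2 (n = (2103 + 918)*(1575/2 + 1908) = 3021*(5391/2) = 16286211/2 ≈ 8.1431e+6)
G - n = 38 - 1*16286211/2 = 38 - 16286211/2 = -16286135/2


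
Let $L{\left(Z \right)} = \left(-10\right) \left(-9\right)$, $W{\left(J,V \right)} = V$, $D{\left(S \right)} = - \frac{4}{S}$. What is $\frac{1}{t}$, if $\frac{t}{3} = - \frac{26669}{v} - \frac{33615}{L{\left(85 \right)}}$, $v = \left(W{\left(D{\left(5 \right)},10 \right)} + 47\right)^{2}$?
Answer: $- \frac{2166}{2480341} \approx -0.00087327$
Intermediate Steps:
$L{\left(Z \right)} = 90$
$v = 3249$ ($v = \left(10 + 47\right)^{2} = 57^{2} = 3249$)
$t = - \frac{2480341}{2166}$ ($t = 3 \left(- \frac{26669}{3249} - \frac{33615}{90}\right) = 3 \left(\left(-26669\right) \frac{1}{3249} - \frac{747}{2}\right) = 3 \left(- \frac{26669}{3249} - \frac{747}{2}\right) = 3 \left(- \frac{2480341}{6498}\right) = - \frac{2480341}{2166} \approx -1145.1$)
$\frac{1}{t} = \frac{1}{- \frac{2480341}{2166}} = - \frac{2166}{2480341}$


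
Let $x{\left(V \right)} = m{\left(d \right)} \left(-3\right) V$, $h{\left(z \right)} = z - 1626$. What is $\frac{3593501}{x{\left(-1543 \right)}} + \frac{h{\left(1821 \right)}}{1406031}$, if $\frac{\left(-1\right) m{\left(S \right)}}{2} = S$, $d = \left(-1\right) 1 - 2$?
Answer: $\frac{1684193073487}{13017034998} \approx 129.38$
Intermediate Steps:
$h{\left(z \right)} = -1626 + z$
$d = -3$ ($d = -1 - 2 = -3$)
$m{\left(S \right)} = - 2 S$
$x{\left(V \right)} = - 18 V$ ($x{\left(V \right)} = \left(-2\right) \left(-3\right) \left(-3\right) V = 6 \left(-3\right) V = - 18 V$)
$\frac{3593501}{x{\left(-1543 \right)}} + \frac{h{\left(1821 \right)}}{1406031} = \frac{3593501}{\left(-18\right) \left(-1543\right)} + \frac{-1626 + 1821}{1406031} = \frac{3593501}{27774} + 195 \cdot \frac{1}{1406031} = 3593501 \cdot \frac{1}{27774} + \frac{65}{468677} = \frac{3593501}{27774} + \frac{65}{468677} = \frac{1684193073487}{13017034998}$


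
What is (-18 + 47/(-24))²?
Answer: 229441/576 ≈ 398.33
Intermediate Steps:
(-18 + 47/(-24))² = (-18 + 47*(-1/24))² = (-18 - 47/24)² = (-479/24)² = 229441/576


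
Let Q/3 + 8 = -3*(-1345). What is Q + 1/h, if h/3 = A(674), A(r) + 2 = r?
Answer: 24355297/2016 ≈ 12081.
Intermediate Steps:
A(r) = -2 + r
h = 2016 (h = 3*(-2 + 674) = 3*672 = 2016)
Q = 12081 (Q = -24 + 3*(-3*(-1345)) = -24 + 3*4035 = -24 + 12105 = 12081)
Q + 1/h = 12081 + 1/2016 = 24355297/2016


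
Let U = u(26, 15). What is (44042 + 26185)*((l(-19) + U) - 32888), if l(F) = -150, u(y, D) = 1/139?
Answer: -322502117787/139 ≈ -2.3202e+9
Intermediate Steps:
u(y, D) = 1/139
U = 1/139 ≈ 0.0071942
(44042 + 26185)*((l(-19) + U) - 32888) = (44042 + 26185)*((-150 + 1/139) - 32888) = 70227*(-20849/139 - 32888) = 70227*(-4592281/139) = -322502117787/139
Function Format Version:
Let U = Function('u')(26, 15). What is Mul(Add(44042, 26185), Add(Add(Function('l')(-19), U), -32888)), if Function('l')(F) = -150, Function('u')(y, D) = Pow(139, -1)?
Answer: Rational(-322502117787, 139) ≈ -2.3202e+9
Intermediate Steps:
Function('u')(y, D) = Rational(1, 139)
U = Rational(1, 139) ≈ 0.0071942
Mul(Add(44042, 26185), Add(Add(Function('l')(-19), U), -32888)) = Mul(Add(44042, 26185), Add(Add(-150, Rational(1, 139)), -32888)) = Mul(70227, Add(Rational(-20849, 139), -32888)) = Mul(70227, Rational(-4592281, 139)) = Rational(-322502117787, 139)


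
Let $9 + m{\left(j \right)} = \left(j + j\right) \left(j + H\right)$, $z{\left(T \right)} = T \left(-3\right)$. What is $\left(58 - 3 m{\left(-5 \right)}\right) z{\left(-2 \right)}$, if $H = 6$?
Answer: $690$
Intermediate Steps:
$z{\left(T \right)} = - 3 T$
$m{\left(j \right)} = -9 + 2 j \left(6 + j\right)$ ($m{\left(j \right)} = -9 + \left(j + j\right) \left(j + 6\right) = -9 + 2 j \left(6 + j\right)$)
$\left(58 - 3 m{\left(-5 \right)}\right) z{\left(-2 \right)} = \left(58 - 3 \left(-9 + 2 \left(-5\right)^{2} + 12 \left(-5\right)\right)\right) \left(\left(-3\right) \left(-2\right)\right) = \left(58 - 3 \left(-9 + 2 \cdot 25 - 60\right)\right) 6 = \left(58 - 3 \left(-9 + 50 - 60\right)\right) 6 = \left(58 - -57\right) 6 = \left(58 + 57\right) 6 = 115 \cdot 6 = 690$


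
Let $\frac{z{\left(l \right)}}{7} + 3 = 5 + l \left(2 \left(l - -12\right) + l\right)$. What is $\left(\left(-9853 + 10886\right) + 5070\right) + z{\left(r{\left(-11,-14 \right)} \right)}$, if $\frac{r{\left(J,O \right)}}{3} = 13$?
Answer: $44610$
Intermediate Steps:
$r{\left(J,O \right)} = 39$ ($r{\left(J,O \right)} = 3 \cdot 13 = 39$)
$z{\left(l \right)} = 14 + 7 l \left(24 + 3 l\right)$ ($z{\left(l \right)} = -21 + 7 \left(5 + l \left(2 \left(l - -12\right) + l\right)\right) = -21 + 7 \left(5 + l \left(2 \left(l + 12\right) + l\right)\right) = -21 + 7 \left(5 + l \left(2 \left(12 + l\right) + l\right)\right) = -21 + 7 \left(5 + l \left(\left(24 + 2 l\right) + l\right)\right) = -21 + 7 \left(5 + l \left(24 + 3 l\right)\right) = -21 + \left(35 + 7 l \left(24 + 3 l\right)\right) = 14 + 7 l \left(24 + 3 l\right)$)
$\left(\left(-9853 + 10886\right) + 5070\right) + z{\left(r{\left(-11,-14 \right)} \right)} = \left(\left(-9853 + 10886\right) + 5070\right) + \left(14 + 21 \cdot 39^{2} + 168 \cdot 39\right) = \left(1033 + 5070\right) + \left(14 + 21 \cdot 1521 + 6552\right) = 6103 + \left(14 + 31941 + 6552\right) = 6103 + 38507 = 44610$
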